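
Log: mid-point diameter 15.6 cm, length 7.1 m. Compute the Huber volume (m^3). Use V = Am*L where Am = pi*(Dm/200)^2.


Huber: V = Am * L,  Am = pi*(Dm/200)^2
Am = pi*(15.6/200)^2 = 0.019113 m^2
V = 0.019113*7.1 = 0.1357 m^3

0.1357


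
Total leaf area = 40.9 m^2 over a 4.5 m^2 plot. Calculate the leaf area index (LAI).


Formula: LAI = total leaf area / ground area  (dimensionless)
LAI = 40.9 m^2 / 4.5 m^2
LAI = 9.09

9.09


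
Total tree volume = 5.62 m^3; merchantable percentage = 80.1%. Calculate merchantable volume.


Formula: MV = V_total * (merchantable_pct / 100)
Merchantable fraction = 80.1% / 100 = 0.801
MV = 5.62 m^3 * 0.801 = 4.502 m^3

4.502


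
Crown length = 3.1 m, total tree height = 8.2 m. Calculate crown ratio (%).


Formula: Crown Ratio = (Crown Length / Total Height) * 100
CR = (3.1 m / 8.2 m) * 100
CR = 0.378 * 100 = 37.8%

37.8


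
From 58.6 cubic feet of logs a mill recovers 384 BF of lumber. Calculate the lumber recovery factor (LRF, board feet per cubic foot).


Formula: LRF = Lumber Output (BF) / Log Input (ft^3)
LRF = 384 BF / 58.6 ft^3
LRF = 6.55 BF/ft^3

6.55


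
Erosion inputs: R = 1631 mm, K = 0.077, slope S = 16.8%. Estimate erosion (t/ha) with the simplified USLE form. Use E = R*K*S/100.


Formula: E = R * K * S / 100  (simplified USLE)
R * K = 1631 * 0.077 = 125.587
E = 125.587 * 16.8 / 100 = 21.1 t/ha

21.1


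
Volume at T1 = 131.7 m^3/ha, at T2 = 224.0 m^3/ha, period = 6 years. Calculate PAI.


Formula: PAI = (V_T2 - V_T1) / (T2 - T1)
Volume increment = 224.0 - 131.7 = 92.3 m^3/ha
PAI = 92.3 / 6 = 15.38 m^3/ha/year

15.38


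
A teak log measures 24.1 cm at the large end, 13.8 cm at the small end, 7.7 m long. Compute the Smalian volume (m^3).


Smalian: V = (A1 + A2)/2 * L,  A = pi*(D/200)^2
A1 = pi*(24.1/200)^2 = 0.045617 m^2
A2 = pi*(13.8/200)^2 = 0.014957 m^2
V = (0.045617+0.014957)/2*7.7 = 0.2332 m^3

0.2332


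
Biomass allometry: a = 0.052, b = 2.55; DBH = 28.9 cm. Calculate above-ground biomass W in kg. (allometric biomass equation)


Formula: W = a * DBH^b  (allometric power law)
DBH^b = 28.9^2.55 = 5312.3845
W = 0.052 * 5312.3845 = 276.2 kg

276.2


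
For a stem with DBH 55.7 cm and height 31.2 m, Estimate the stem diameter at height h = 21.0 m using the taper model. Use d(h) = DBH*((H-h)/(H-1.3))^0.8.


Taper: d(h) = DBH * ((H - h) / (H - 1.3))^0.8
Numerator = H - h = 31.2 - 21.0 = 10.2 m
Denominator = H - 1.3 = 31.2 - 1.3 = 29.9 m
Ratio = 10.2 / 29.9 = 0.34114
d = 55.7 * 0.34114^0.8 = 23.6 cm

23.6


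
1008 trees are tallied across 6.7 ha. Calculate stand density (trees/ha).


Formula: Stand Density = N_trees / Area_ha
Density = 1008 trees / 6.7 ha
Density = 150 trees/ha

150


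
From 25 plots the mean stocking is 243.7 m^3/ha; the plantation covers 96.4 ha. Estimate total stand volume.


Formula: Total Volume = Mean Volume per ha * Total Area
Total Volume = 243.7 m^3/ha * 96.4 ha
Total Volume = 23493 m^3

23493


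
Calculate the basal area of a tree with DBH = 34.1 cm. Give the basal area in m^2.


Formula: BA = pi * (DBH/2)^2 / 10000  (cm^2 to m^2)
Radius = DBH/2 = 34.1/2 = 17.05 cm
BA = pi * 17.05^2 / 10000
   = 913.2688 cm^2 / 10000
   = 0.0913 m^2

0.0913


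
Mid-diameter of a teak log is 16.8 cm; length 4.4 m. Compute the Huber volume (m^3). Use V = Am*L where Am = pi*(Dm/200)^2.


Huber: V = Am * L,  Am = pi*(Dm/200)^2
Am = pi*(16.8/200)^2 = 0.022167 m^2
V = 0.022167*4.4 = 0.0975 m^3

0.0975


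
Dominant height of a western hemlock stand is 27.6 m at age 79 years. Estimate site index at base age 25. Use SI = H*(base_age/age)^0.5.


Formula: SI = H_dom * (base_age / age)^0.5
Age ratio = 25 / 79 = 0.31646
sqrt(age_ratio) = 0.56254
SI = 27.6 * 0.56254 = 15.5 m

15.5


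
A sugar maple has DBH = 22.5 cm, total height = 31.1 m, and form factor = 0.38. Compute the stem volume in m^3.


Formula: V = pi * (DBH/200)^2 * H * ff
Radius = DBH/200 = 22.5/200 = 0.1125 m
Radius^2 = 0.1125^2 = 0.01265625 m^2
V = pi * 0.01265625 * 31.1 * 0.38
V = 0.47 m^3

0.47


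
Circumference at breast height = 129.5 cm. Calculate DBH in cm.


Formula: DBH = C / pi
DBH = 129.5 / pi
pi = 3.14159...
DBH = 41.2 cm

41.2


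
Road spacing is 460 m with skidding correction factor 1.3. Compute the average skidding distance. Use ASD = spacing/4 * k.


Formula: ASD = (spacing / 4) * correction
Uncorrected distance = spacing / 4 = 460 / 4 = 115 m
ASD = 115 * 1.3 = 150 m

150


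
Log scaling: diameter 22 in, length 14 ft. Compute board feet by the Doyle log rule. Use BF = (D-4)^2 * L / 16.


Doyle: BF = (D - 4)^2 * L / 16
Adjusted diameter = 22 - 4 = 18 in
(D-4)^2 = 18^2 = 324
BF = 324 * 14 / 16 = 284 BF

284


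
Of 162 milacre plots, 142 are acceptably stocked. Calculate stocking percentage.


Formula: Stocking % = stocked plots / total plots * 100
Stocking = 142 / 162 * 100
Stocking = 0.8765 * 100 = 87.7%

87.7


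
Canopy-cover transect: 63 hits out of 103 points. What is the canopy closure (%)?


Formula: Canopy closure = covered points / total points * 100
Closure = 63 / 103 * 100
Closure = 0.6117 * 100 = 61.2%

61.2


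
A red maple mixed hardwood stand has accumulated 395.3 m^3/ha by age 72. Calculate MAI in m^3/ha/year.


Formula: MAI = Total Volume / Stand Age
MAI = 395.3 m^3/ha / 72 years
MAI = 5.49 m^3/ha/year

5.49


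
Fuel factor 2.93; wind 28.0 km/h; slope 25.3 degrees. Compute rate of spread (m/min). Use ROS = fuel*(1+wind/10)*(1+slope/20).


Formula: ROS = fuel * (1 + wind/10) * (1 + slope/20)
Wind factor = 1 + 28.0/10 = 3.8
Slope factor = 1 + 25.3/20 = 2.265
ROS = 2.93 * 3.8 * 2.265 = 25.22 m/min

25.22


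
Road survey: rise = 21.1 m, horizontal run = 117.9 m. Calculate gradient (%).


Formula: Gradient = rise / run * 100
Gradient = 21.1 / 117.9 * 100 = 17.9%

17.9


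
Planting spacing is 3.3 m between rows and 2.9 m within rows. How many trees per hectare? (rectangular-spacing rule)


Formula: TPH = 10000 m^2/ha / (spacing_x * spacing_y)
Area per tree = 3.3 m * 2.9 m = 9.57 m^2
TPH = 10000 / 9.57 = 1045 trees/ha

1045


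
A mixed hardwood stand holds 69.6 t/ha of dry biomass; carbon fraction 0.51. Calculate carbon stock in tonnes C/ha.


Formula: Carbon Stock = Biomass * Carbon Fraction
C = 69.6 t/ha * 0.51
C = 35.5 t C/ha

35.5


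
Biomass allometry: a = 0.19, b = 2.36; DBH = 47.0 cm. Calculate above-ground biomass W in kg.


Formula: W = a * DBH^b  (allometric power law)
DBH^b = 47.0^2.36 = 8833.8688
W = 0.19 * 8833.8688 = 1678.4 kg

1678.4


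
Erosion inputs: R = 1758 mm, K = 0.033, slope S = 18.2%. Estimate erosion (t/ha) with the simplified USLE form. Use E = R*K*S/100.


Formula: E = R * K * S / 100  (simplified USLE)
R * K = 1758 * 0.033 = 58.014
E = 58.014 * 18.2 / 100 = 10.56 t/ha

10.56


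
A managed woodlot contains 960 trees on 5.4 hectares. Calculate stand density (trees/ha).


Formula: Stand Density = N_trees / Area_ha
Density = 960 trees / 5.4 ha
Density = 178 trees/ha

178


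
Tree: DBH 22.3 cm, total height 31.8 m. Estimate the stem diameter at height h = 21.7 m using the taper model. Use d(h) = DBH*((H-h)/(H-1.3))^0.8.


Taper: d(h) = DBH * ((H - h) / (H - 1.3))^0.8
Numerator = H - h = 31.8 - 21.7 = 10.1 m
Denominator = H - 1.3 = 31.8 - 1.3 = 30.5 m
Ratio = 10.1 / 30.5 = 0.33115
d = 22.3 * 0.33115^0.8 = 9.2 cm

9.2


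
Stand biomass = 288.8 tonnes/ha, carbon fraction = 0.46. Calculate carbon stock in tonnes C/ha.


Formula: Carbon Stock = Biomass * Carbon Fraction
C = 288.8 t/ha * 0.46
C = 132.8 t C/ha

132.8


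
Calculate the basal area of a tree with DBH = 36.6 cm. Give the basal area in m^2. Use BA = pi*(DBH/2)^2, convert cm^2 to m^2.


Formula: BA = pi * (DBH/2)^2 / 10000  (cm^2 to m^2)
Radius = DBH/2 = 36.6/2 = 18.3 cm
BA = pi * 18.3^2 / 10000
   = 1052.088 cm^2 / 10000
   = 0.1052 m^2

0.1052


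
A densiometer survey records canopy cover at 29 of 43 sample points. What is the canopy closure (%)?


Formula: Canopy closure = covered points / total points * 100
Closure = 29 / 43 * 100
Closure = 0.6744 * 100 = 67.4%

67.4


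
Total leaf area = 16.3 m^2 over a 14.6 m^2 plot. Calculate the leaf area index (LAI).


Formula: LAI = total leaf area / ground area  (dimensionless)
LAI = 16.3 m^2 / 14.6 m^2
LAI = 1.12

1.12


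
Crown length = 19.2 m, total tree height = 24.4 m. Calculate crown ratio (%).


Formula: Crown Ratio = (Crown Length / Total Height) * 100
CR = (19.2 m / 24.4 m) * 100
CR = 0.7869 * 100 = 78.7%

78.7


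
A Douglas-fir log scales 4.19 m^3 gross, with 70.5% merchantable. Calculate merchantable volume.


Formula: MV = V_total * (merchantable_pct / 100)
Merchantable fraction = 70.5% / 100 = 0.705
MV = 4.19 m^3 * 0.705 = 2.954 m^3

2.954


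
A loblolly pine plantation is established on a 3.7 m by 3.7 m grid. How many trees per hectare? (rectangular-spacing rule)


Formula: TPH = 10000 m^2/ha / (spacing_x * spacing_y)
Area per tree = 3.7 m * 3.7 m = 13.69 m^2
TPH = 10000 / 13.69 = 730 trees/ha

730


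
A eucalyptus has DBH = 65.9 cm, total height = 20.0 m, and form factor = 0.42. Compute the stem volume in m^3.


Formula: V = pi * (DBH/200)^2 * H * ff
Radius = DBH/200 = 65.9/200 = 0.3295 m
Radius^2 = 0.3295^2 = 0.10857025 m^2
V = pi * 0.10857025 * 20.0 * 0.42
V = 2.865 m^3

2.865


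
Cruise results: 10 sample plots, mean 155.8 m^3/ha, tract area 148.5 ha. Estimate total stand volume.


Formula: Total Volume = Mean Volume per ha * Total Area
Total Volume = 155.8 m^3/ha * 148.5 ha
Total Volume = 23136 m^3

23136


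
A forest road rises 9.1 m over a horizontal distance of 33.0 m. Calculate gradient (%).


Formula: Gradient = rise / run * 100
Gradient = 9.1 / 33.0 * 100 = 27.6%

27.6


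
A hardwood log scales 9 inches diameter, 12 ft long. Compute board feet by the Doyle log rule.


Doyle: BF = (D - 4)^2 * L / 16
Adjusted diameter = 9 - 4 = 5 in
(D-4)^2 = 5^2 = 25
BF = 25 * 12 / 16 = 19 BF

19


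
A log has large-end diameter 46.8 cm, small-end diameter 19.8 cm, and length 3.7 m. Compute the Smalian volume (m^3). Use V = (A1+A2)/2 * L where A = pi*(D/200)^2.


Smalian: V = (A1 + A2)/2 * L,  A = pi*(D/200)^2
A1 = pi*(46.8/200)^2 = 0.172021 m^2
A2 = pi*(19.8/200)^2 = 0.030791 m^2
V = (0.172021+0.030791)/2*3.7 = 0.3752 m^3

0.3752


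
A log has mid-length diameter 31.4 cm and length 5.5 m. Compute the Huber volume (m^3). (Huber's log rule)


Huber: V = Am * L,  Am = pi*(Dm/200)^2
Am = pi*(31.4/200)^2 = 0.077437 m^2
V = 0.077437*5.5 = 0.4259 m^3

0.4259


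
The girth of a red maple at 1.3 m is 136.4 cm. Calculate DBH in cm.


Formula: DBH = C / pi
DBH = 136.4 / pi
pi = 3.14159...
DBH = 43.4 cm

43.4


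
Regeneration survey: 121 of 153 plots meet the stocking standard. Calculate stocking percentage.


Formula: Stocking % = stocked plots / total plots * 100
Stocking = 121 / 153 * 100
Stocking = 0.7908 * 100 = 79.1%

79.1


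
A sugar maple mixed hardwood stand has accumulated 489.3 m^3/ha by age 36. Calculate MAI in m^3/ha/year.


Formula: MAI = Total Volume / Stand Age
MAI = 489.3 m^3/ha / 36 years
MAI = 13.59 m^3/ha/year

13.59


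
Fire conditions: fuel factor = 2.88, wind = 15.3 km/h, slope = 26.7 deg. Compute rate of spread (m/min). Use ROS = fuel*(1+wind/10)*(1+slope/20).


Formula: ROS = fuel * (1 + wind/10) * (1 + slope/20)
Wind factor = 1 + 15.3/10 = 2.53
Slope factor = 1 + 26.7/20 = 2.335
ROS = 2.88 * 2.53 * 2.335 = 17.01 m/min

17.01


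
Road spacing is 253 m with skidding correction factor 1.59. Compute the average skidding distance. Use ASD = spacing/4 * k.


Formula: ASD = (spacing / 4) * correction
Uncorrected distance = spacing / 4 = 253 / 4 = 63.25 m
ASD = 63.25 * 1.59 = 101 m

101


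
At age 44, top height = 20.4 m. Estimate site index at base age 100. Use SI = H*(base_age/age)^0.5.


Formula: SI = H_dom * (base_age / age)^0.5
Age ratio = 100 / 44 = 2.27273
sqrt(age_ratio) = 1.50756
SI = 20.4 * 1.50756 = 30.8 m

30.8


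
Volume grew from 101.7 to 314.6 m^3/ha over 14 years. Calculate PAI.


Formula: PAI = (V_T2 - V_T1) / (T2 - T1)
Volume increment = 314.6 - 101.7 = 212.9 m^3/ha
PAI = 212.9 / 14 = 15.21 m^3/ha/year

15.21


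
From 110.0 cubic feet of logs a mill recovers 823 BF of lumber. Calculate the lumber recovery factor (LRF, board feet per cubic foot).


Formula: LRF = Lumber Output (BF) / Log Input (ft^3)
LRF = 823 BF / 110.0 ft^3
LRF = 7.48 BF/ft^3

7.48


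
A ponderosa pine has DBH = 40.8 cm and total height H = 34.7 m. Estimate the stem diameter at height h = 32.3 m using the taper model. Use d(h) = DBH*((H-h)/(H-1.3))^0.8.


Taper: d(h) = DBH * ((H - h) / (H - 1.3))^0.8
Numerator = H - h = 34.7 - 32.3 = 2.4 m
Denominator = H - 1.3 = 34.7 - 1.3 = 33.4 m
Ratio = 2.4 / 33.4 = 0.07186
d = 40.8 * 0.07186^0.8 = 5.0 cm

5.0


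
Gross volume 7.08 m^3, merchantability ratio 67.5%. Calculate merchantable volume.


Formula: MV = V_total * (merchantable_pct / 100)
Merchantable fraction = 67.5% / 100 = 0.675
MV = 7.08 m^3 * 0.675 = 4.779 m^3

4.779


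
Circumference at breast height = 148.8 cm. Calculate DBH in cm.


Formula: DBH = C / pi
DBH = 148.8 / pi
pi = 3.14159...
DBH = 47.4 cm

47.4


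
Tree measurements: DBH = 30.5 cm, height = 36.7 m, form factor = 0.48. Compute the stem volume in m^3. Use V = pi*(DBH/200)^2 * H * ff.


Formula: V = pi * (DBH/200)^2 * H * ff
Radius = DBH/200 = 30.5/200 = 0.1525 m
Radius^2 = 0.1525^2 = 0.02325625 m^2
V = pi * 0.02325625 * 36.7 * 0.48
V = 1.287 m^3

1.287


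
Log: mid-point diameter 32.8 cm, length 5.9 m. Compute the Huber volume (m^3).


Huber: V = Am * L,  Am = pi*(Dm/200)^2
Am = pi*(32.8/200)^2 = 0.084496 m^2
V = 0.084496*5.9 = 0.4985 m^3

0.4985


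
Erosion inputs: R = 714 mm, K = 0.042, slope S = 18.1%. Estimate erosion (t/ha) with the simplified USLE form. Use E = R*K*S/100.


Formula: E = R * K * S / 100  (simplified USLE)
R * K = 714 * 0.042 = 29.988
E = 29.988 * 18.1 / 100 = 5.43 t/ha

5.43


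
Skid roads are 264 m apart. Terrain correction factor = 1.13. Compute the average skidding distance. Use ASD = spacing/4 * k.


Formula: ASD = (spacing / 4) * correction
Uncorrected distance = spacing / 4 = 264 / 4 = 66 m
ASD = 66 * 1.13 = 75 m

75


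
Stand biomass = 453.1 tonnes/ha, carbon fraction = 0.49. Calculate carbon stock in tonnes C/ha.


Formula: Carbon Stock = Biomass * Carbon Fraction
C = 453.1 t/ha * 0.49
C = 222.0 t C/ha

222.0


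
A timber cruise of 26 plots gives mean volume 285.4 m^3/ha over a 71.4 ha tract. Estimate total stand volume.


Formula: Total Volume = Mean Volume per ha * Total Area
Total Volume = 285.4 m^3/ha * 71.4 ha
Total Volume = 20378 m^3

20378


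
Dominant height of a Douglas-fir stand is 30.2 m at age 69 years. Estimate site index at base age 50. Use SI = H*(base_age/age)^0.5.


Formula: SI = H_dom * (base_age / age)^0.5
Age ratio = 50 / 69 = 0.72464
sqrt(age_ratio) = 0.85126
SI = 30.2 * 0.85126 = 25.7 m

25.7


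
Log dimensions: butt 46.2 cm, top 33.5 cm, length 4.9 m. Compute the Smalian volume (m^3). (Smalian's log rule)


Smalian: V = (A1 + A2)/2 * L,  A = pi*(D/200)^2
A1 = pi*(46.2/200)^2 = 0.167639 m^2
A2 = pi*(33.5/200)^2 = 0.088141 m^2
V = (0.167639+0.088141)/2*4.9 = 0.6267 m^3

0.6267


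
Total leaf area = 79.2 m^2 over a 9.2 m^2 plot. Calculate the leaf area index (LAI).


Formula: LAI = total leaf area / ground area  (dimensionless)
LAI = 79.2 m^2 / 9.2 m^2
LAI = 8.61

8.61


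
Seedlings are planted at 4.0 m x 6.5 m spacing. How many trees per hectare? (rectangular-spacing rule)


Formula: TPH = 10000 m^2/ha / (spacing_x * spacing_y)
Area per tree = 4.0 m * 6.5 m = 26.0 m^2
TPH = 10000 / 26.0 = 385 trees/ha

385


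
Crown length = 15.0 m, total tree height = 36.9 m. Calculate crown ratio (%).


Formula: Crown Ratio = (Crown Length / Total Height) * 100
CR = (15.0 m / 36.9 m) * 100
CR = 0.4065 * 100 = 40.7%

40.7


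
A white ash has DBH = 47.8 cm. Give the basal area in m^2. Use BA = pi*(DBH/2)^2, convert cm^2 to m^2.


Formula: BA = pi * (DBH/2)^2 / 10000  (cm^2 to m^2)
Radius = DBH/2 = 47.8/2 = 23.9 cm
BA = pi * 23.9^2 / 10000
   = 1794.5091 cm^2 / 10000
   = 0.1795 m^2

0.1795


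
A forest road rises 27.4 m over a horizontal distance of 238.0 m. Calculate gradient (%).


Formula: Gradient = rise / run * 100
Gradient = 27.4 / 238.0 * 100 = 11.5%

11.5


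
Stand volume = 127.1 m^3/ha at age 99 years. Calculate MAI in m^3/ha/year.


Formula: MAI = Total Volume / Stand Age
MAI = 127.1 m^3/ha / 99 years
MAI = 1.28 m^3/ha/year

1.28


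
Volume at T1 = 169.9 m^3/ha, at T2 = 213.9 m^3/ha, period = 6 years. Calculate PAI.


Formula: PAI = (V_T2 - V_T1) / (T2 - T1)
Volume increment = 213.9 - 169.9 = 44.0 m^3/ha
PAI = 44.0 / 6 = 7.33 m^3/ha/year

7.33


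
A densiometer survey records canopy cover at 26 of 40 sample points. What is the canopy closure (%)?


Formula: Canopy closure = covered points / total points * 100
Closure = 26 / 40 * 100
Closure = 0.65 * 100 = 65.0%

65.0


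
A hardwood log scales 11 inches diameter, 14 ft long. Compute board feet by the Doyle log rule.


Doyle: BF = (D - 4)^2 * L / 16
Adjusted diameter = 11 - 4 = 7 in
(D-4)^2 = 7^2 = 49
BF = 49 * 14 / 16 = 43 BF

43


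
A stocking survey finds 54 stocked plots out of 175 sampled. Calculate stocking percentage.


Formula: Stocking % = stocked plots / total plots * 100
Stocking = 54 / 175 * 100
Stocking = 0.3086 * 100 = 30.9%

30.9


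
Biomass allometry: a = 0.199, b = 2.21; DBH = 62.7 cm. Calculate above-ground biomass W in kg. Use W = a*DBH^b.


Formula: W = a * DBH^b  (allometric power law)
DBH^b = 62.7^2.21 = 9374.7839
W = 0.199 * 9374.7839 = 1865.6 kg

1865.6


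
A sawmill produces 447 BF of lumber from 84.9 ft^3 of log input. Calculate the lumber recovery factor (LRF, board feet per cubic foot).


Formula: LRF = Lumber Output (BF) / Log Input (ft^3)
LRF = 447 BF / 84.9 ft^3
LRF = 5.27 BF/ft^3

5.27


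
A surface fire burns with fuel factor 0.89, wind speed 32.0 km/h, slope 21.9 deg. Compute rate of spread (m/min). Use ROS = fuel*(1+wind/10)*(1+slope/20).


Formula: ROS = fuel * (1 + wind/10) * (1 + slope/20)
Wind factor = 1 + 32.0/10 = 4.2
Slope factor = 1 + 21.9/20 = 2.095
ROS = 0.89 * 4.2 * 2.095 = 7.83 m/min

7.83


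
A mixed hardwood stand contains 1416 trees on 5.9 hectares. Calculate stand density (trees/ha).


Formula: Stand Density = N_trees / Area_ha
Density = 1416 trees / 5.9 ha
Density = 240 trees/ha

240


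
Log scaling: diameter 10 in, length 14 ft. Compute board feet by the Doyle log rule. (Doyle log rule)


Doyle: BF = (D - 4)^2 * L / 16
Adjusted diameter = 10 - 4 = 6 in
(D-4)^2 = 6^2 = 36
BF = 36 * 14 / 16 = 32 BF

32


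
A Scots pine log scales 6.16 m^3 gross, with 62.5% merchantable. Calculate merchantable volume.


Formula: MV = V_total * (merchantable_pct / 100)
Merchantable fraction = 62.5% / 100 = 0.625
MV = 6.16 m^3 * 0.625 = 3.85 m^3

3.85


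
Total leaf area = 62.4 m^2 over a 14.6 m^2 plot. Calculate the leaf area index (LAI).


Formula: LAI = total leaf area / ground area  (dimensionless)
LAI = 62.4 m^2 / 14.6 m^2
LAI = 4.27

4.27


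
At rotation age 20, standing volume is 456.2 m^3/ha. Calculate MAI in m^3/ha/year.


Formula: MAI = Total Volume / Stand Age
MAI = 456.2 m^3/ha / 20 years
MAI = 22.81 m^3/ha/year

22.81


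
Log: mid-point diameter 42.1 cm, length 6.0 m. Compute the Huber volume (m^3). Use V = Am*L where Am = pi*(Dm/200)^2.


Huber: V = Am * L,  Am = pi*(Dm/200)^2
Am = pi*(42.1/200)^2 = 0.139205 m^2
V = 0.139205*6.0 = 0.8352 m^3

0.8352


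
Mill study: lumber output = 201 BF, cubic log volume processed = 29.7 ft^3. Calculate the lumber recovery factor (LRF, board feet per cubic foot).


Formula: LRF = Lumber Output (BF) / Log Input (ft^3)
LRF = 201 BF / 29.7 ft^3
LRF = 6.77 BF/ft^3

6.77


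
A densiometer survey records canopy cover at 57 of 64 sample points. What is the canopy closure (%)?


Formula: Canopy closure = covered points / total points * 100
Closure = 57 / 64 * 100
Closure = 0.8906 * 100 = 89.1%

89.1


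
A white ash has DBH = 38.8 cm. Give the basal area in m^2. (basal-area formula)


Formula: BA = pi * (DBH/2)^2 / 10000  (cm^2 to m^2)
Radius = DBH/2 = 38.8/2 = 19.4 cm
BA = pi * 19.4^2 / 10000
   = 1182.3698 cm^2 / 10000
   = 0.1182 m^2

0.1182


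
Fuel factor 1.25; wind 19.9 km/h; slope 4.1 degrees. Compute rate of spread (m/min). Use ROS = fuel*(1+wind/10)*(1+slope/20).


Formula: ROS = fuel * (1 + wind/10) * (1 + slope/20)
Wind factor = 1 + 19.9/10 = 2.99
Slope factor = 1 + 4.1/20 = 1.205
ROS = 1.25 * 2.99 * 1.205 = 4.5 m/min

4.5


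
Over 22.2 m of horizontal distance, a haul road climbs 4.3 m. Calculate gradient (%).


Formula: Gradient = rise / run * 100
Gradient = 4.3 / 22.2 * 100 = 19.4%

19.4


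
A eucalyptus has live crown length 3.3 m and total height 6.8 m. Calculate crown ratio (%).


Formula: Crown Ratio = (Crown Length / Total Height) * 100
CR = (3.3 m / 6.8 m) * 100
CR = 0.4853 * 100 = 48.5%

48.5


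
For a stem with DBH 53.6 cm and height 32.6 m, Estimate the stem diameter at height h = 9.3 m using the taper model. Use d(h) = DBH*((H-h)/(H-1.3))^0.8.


Taper: d(h) = DBH * ((H - h) / (H - 1.3))^0.8
Numerator = H - h = 32.6 - 9.3 = 23.3 m
Denominator = H - 1.3 = 32.6 - 1.3 = 31.3 m
Ratio = 23.3 / 31.3 = 0.74441
d = 53.6 * 0.74441^0.8 = 42.3 cm

42.3


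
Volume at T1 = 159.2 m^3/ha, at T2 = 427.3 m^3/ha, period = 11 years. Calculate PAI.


Formula: PAI = (V_T2 - V_T1) / (T2 - T1)
Volume increment = 427.3 - 159.2 = 268.1 m^3/ha
PAI = 268.1 / 11 = 24.37 m^3/ha/year

24.37


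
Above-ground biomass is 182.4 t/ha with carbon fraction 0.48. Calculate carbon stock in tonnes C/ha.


Formula: Carbon Stock = Biomass * Carbon Fraction
C = 182.4 t/ha * 0.48
C = 87.6 t C/ha

87.6


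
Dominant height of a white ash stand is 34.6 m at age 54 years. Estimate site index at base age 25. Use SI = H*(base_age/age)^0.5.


Formula: SI = H_dom * (base_age / age)^0.5
Age ratio = 25 / 54 = 0.46296
sqrt(age_ratio) = 0.68041
SI = 34.6 * 0.68041 = 23.5 m

23.5


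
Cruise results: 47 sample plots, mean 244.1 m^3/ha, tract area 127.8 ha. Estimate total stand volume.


Formula: Total Volume = Mean Volume per ha * Total Area
Total Volume = 244.1 m^3/ha * 127.8 ha
Total Volume = 31196 m^3

31196


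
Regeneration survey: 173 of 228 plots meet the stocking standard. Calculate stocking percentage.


Formula: Stocking % = stocked plots / total plots * 100
Stocking = 173 / 228 * 100
Stocking = 0.7588 * 100 = 75.9%

75.9


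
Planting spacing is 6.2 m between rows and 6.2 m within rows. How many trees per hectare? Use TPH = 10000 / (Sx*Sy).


Formula: TPH = 10000 m^2/ha / (spacing_x * spacing_y)
Area per tree = 6.2 m * 6.2 m = 38.44 m^2
TPH = 10000 / 38.44 = 260 trees/ha

260


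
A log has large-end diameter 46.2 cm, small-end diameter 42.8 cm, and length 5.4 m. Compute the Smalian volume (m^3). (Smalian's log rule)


Smalian: V = (A1 + A2)/2 * L,  A = pi*(D/200)^2
A1 = pi*(46.2/200)^2 = 0.167639 m^2
A2 = pi*(42.8/200)^2 = 0.143872 m^2
V = (0.167639+0.143872)/2*5.4 = 0.8411 m^3

0.8411


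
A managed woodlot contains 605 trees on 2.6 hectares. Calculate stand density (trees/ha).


Formula: Stand Density = N_trees / Area_ha
Density = 605 trees / 2.6 ha
Density = 233 trees/ha

233


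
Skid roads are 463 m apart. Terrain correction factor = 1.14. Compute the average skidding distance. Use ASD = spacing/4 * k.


Formula: ASD = (spacing / 4) * correction
Uncorrected distance = spacing / 4 = 463 / 4 = 115.75 m
ASD = 115.75 * 1.14 = 132 m

132


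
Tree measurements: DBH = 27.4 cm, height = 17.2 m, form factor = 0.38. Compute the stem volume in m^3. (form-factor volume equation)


Formula: V = pi * (DBH/200)^2 * H * ff
Radius = DBH/200 = 27.4/200 = 0.137 m
Radius^2 = 0.137^2 = 0.018769 m^2
V = pi * 0.018769 * 17.2 * 0.38
V = 0.385 m^3

0.385


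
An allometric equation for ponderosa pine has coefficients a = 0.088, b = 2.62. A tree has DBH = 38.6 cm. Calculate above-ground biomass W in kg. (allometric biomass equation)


Formula: W = a * DBH^b  (allometric power law)
DBH^b = 38.6^2.62 = 14350.2259
W = 0.088 * 14350.2259 = 1262.8 kg

1262.8


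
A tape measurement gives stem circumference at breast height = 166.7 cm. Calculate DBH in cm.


Formula: DBH = C / pi
DBH = 166.7 / pi
pi = 3.14159...
DBH = 53.1 cm

53.1


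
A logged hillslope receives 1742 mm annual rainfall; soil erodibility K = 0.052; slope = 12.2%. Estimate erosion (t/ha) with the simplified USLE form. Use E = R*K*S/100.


Formula: E = R * K * S / 100  (simplified USLE)
R * K = 1742 * 0.052 = 90.584
E = 90.584 * 12.2 / 100 = 11.05 t/ha

11.05


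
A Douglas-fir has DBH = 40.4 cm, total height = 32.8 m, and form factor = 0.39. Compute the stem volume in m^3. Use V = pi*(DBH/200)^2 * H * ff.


Formula: V = pi * (DBH/200)^2 * H * ff
Radius = DBH/200 = 40.4/200 = 0.202 m
Radius^2 = 0.202^2 = 0.040804 m^2
V = pi * 0.040804 * 32.8 * 0.39
V = 1.64 m^3

1.64


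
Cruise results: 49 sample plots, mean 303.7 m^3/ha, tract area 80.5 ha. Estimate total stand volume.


Formula: Total Volume = Mean Volume per ha * Total Area
Total Volume = 303.7 m^3/ha * 80.5 ha
Total Volume = 24448 m^3

24448


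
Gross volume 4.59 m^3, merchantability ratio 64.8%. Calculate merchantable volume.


Formula: MV = V_total * (merchantable_pct / 100)
Merchantable fraction = 64.8% / 100 = 0.648
MV = 4.59 m^3 * 0.648 = 2.974 m^3

2.974


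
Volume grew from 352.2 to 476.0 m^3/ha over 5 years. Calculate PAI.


Formula: PAI = (V_T2 - V_T1) / (T2 - T1)
Volume increment = 476.0 - 352.2 = 123.8 m^3/ha
PAI = 123.8 / 5 = 24.76 m^3/ha/year

24.76


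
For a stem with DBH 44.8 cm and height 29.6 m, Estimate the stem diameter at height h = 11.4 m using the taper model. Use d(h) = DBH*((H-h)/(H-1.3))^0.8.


Taper: d(h) = DBH * ((H - h) / (H - 1.3))^0.8
Numerator = H - h = 29.6 - 11.4 = 18.2 m
Denominator = H - 1.3 = 29.6 - 1.3 = 28.3 m
Ratio = 18.2 / 28.3 = 0.64311
d = 44.8 * 0.64311^0.8 = 31.5 cm

31.5


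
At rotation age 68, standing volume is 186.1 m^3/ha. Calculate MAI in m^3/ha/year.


Formula: MAI = Total Volume / Stand Age
MAI = 186.1 m^3/ha / 68 years
MAI = 2.74 m^3/ha/year

2.74


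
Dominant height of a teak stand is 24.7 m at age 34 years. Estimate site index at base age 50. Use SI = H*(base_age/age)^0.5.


Formula: SI = H_dom * (base_age / age)^0.5
Age ratio = 50 / 34 = 1.47059
sqrt(age_ratio) = 1.21268
SI = 24.7 * 1.21268 = 30.0 m

30.0


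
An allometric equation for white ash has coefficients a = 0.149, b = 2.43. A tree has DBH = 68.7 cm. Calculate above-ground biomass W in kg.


Formula: W = a * DBH^b  (allometric power law)
DBH^b = 68.7^2.43 = 29094.0962
W = 0.149 * 29094.0962 = 4335.0 kg

4335.0


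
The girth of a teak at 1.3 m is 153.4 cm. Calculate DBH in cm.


Formula: DBH = C / pi
DBH = 153.4 / pi
pi = 3.14159...
DBH = 48.8 cm

48.8


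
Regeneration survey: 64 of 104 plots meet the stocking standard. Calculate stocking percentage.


Formula: Stocking % = stocked plots / total plots * 100
Stocking = 64 / 104 * 100
Stocking = 0.6154 * 100 = 61.5%

61.5


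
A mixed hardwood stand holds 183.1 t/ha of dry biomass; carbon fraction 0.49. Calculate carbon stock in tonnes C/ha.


Formula: Carbon Stock = Biomass * Carbon Fraction
C = 183.1 t/ha * 0.49
C = 89.7 t C/ha

89.7


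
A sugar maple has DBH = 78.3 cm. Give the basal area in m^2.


Formula: BA = pi * (DBH/2)^2 / 10000  (cm^2 to m^2)
Radius = DBH/2 = 78.3/2 = 39.15 cm
BA = pi * 39.15^2 / 10000
   = 4815.1897 cm^2 / 10000
   = 0.4815 m^2

0.4815


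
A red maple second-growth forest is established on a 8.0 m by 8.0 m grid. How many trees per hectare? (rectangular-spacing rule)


Formula: TPH = 10000 m^2/ha / (spacing_x * spacing_y)
Area per tree = 8.0 m * 8.0 m = 64.0 m^2
TPH = 10000 / 64.0 = 156 trees/ha

156


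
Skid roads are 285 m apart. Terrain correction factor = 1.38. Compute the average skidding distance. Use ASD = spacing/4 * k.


Formula: ASD = (spacing / 4) * correction
Uncorrected distance = spacing / 4 = 285 / 4 = 71.25 m
ASD = 71.25 * 1.38 = 98 m

98


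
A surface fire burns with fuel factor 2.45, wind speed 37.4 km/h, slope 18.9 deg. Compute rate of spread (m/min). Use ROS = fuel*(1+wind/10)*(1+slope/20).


Formula: ROS = fuel * (1 + wind/10) * (1 + slope/20)
Wind factor = 1 + 37.4/10 = 4.74
Slope factor = 1 + 18.9/20 = 1.945
ROS = 2.45 * 4.74 * 1.945 = 22.59 m/min

22.59


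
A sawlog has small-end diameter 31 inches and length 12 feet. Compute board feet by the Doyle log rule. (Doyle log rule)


Doyle: BF = (D - 4)^2 * L / 16
Adjusted diameter = 31 - 4 = 27 in
(D-4)^2 = 27^2 = 729
BF = 729 * 12 / 16 = 547 BF

547


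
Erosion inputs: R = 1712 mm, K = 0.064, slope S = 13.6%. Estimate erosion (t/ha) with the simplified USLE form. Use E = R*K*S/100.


Formula: E = R * K * S / 100  (simplified USLE)
R * K = 1712 * 0.064 = 109.568
E = 109.568 * 13.6 / 100 = 14.9 t/ha

14.9


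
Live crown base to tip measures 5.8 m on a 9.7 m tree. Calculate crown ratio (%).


Formula: Crown Ratio = (Crown Length / Total Height) * 100
CR = (5.8 m / 9.7 m) * 100
CR = 0.5979 * 100 = 59.8%

59.8


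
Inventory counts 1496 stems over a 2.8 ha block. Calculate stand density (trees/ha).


Formula: Stand Density = N_trees / Area_ha
Density = 1496 trees / 2.8 ha
Density = 534 trees/ha

534


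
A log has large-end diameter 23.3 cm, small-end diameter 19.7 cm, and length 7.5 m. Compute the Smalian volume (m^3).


Smalian: V = (A1 + A2)/2 * L,  A = pi*(D/200)^2
A1 = pi*(23.3/200)^2 = 0.042638 m^2
A2 = pi*(19.7/200)^2 = 0.030481 m^2
V = (0.042638+0.030481)/2*7.5 = 0.2742 m^3

0.2742


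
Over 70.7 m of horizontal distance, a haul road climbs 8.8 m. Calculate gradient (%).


Formula: Gradient = rise / run * 100
Gradient = 8.8 / 70.7 * 100 = 12.4%

12.4


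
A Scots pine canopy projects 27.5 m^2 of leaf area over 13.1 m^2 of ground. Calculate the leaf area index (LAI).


Formula: LAI = total leaf area / ground area  (dimensionless)
LAI = 27.5 m^2 / 13.1 m^2
LAI = 2.1

2.1


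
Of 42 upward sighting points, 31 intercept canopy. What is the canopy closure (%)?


Formula: Canopy closure = covered points / total points * 100
Closure = 31 / 42 * 100
Closure = 0.7381 * 100 = 73.8%

73.8


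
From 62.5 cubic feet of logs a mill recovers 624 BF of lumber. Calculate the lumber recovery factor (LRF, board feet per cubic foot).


Formula: LRF = Lumber Output (BF) / Log Input (ft^3)
LRF = 624 BF / 62.5 ft^3
LRF = 9.98 BF/ft^3

9.98


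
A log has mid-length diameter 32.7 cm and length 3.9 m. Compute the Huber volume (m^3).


Huber: V = Am * L,  Am = pi*(Dm/200)^2
Am = pi*(32.7/200)^2 = 0.083982 m^2
V = 0.083982*3.9 = 0.3275 m^3

0.3275


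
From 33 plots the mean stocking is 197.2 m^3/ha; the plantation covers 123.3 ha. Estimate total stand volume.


Formula: Total Volume = Mean Volume per ha * Total Area
Total Volume = 197.2 m^3/ha * 123.3 ha
Total Volume = 24315 m^3

24315


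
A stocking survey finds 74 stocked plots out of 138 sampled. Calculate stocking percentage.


Formula: Stocking % = stocked plots / total plots * 100
Stocking = 74 / 138 * 100
Stocking = 0.5362 * 100 = 53.6%

53.6


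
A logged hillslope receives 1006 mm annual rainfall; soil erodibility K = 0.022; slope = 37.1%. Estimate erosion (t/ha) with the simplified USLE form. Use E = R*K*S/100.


Formula: E = R * K * S / 100  (simplified USLE)
R * K = 1006 * 0.022 = 22.132
E = 22.132 * 37.1 / 100 = 8.21 t/ha

8.21


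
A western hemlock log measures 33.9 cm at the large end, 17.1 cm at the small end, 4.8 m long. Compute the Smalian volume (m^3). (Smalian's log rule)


Smalian: V = (A1 + A2)/2 * L,  A = pi*(D/200)^2
A1 = pi*(33.9/200)^2 = 0.090259 m^2
A2 = pi*(17.1/200)^2 = 0.022966 m^2
V = (0.090259+0.022966)/2*4.8 = 0.2717 m^3

0.2717


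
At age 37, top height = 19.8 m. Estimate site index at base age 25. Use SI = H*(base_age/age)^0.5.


Formula: SI = H_dom * (base_age / age)^0.5
Age ratio = 25 / 37 = 0.67568
sqrt(age_ratio) = 0.82199
SI = 19.8 * 0.82199 = 16.3 m

16.3


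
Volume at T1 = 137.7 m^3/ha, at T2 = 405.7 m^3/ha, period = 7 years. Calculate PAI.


Formula: PAI = (V_T2 - V_T1) / (T2 - T1)
Volume increment = 405.7 - 137.7 = 268.0 m^3/ha
PAI = 268.0 / 7 = 38.29 m^3/ha/year

38.29


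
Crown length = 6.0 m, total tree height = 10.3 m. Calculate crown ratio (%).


Formula: Crown Ratio = (Crown Length / Total Height) * 100
CR = (6.0 m / 10.3 m) * 100
CR = 0.5825 * 100 = 58.3%

58.3


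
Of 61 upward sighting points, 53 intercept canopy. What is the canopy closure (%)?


Formula: Canopy closure = covered points / total points * 100
Closure = 53 / 61 * 100
Closure = 0.8689 * 100 = 86.9%

86.9


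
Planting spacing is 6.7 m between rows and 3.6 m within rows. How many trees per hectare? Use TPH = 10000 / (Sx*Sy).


Formula: TPH = 10000 m^2/ha / (spacing_x * spacing_y)
Area per tree = 6.7 m * 3.6 m = 24.12 m^2
TPH = 10000 / 24.12 = 415 trees/ha

415


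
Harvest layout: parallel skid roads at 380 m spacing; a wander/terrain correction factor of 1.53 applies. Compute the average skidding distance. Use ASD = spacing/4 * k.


Formula: ASD = (spacing / 4) * correction
Uncorrected distance = spacing / 4 = 380 / 4 = 95 m
ASD = 95 * 1.53 = 145 m

145


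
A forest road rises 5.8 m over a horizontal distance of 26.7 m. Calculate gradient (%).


Formula: Gradient = rise / run * 100
Gradient = 5.8 / 26.7 * 100 = 21.7%

21.7


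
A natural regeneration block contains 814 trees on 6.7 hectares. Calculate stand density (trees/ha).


Formula: Stand Density = N_trees / Area_ha
Density = 814 trees / 6.7 ha
Density = 121 trees/ha

121


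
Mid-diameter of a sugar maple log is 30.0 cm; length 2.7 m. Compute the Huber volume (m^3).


Huber: V = Am * L,  Am = pi*(Dm/200)^2
Am = pi*(30.0/200)^2 = 0.070686 m^2
V = 0.070686*2.7 = 0.1909 m^3

0.1909


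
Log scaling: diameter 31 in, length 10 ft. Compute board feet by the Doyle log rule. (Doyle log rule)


Doyle: BF = (D - 4)^2 * L / 16
Adjusted diameter = 31 - 4 = 27 in
(D-4)^2 = 27^2 = 729
BF = 729 * 10 / 16 = 456 BF

456


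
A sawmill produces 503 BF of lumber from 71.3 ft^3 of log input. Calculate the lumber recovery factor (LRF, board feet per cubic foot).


Formula: LRF = Lumber Output (BF) / Log Input (ft^3)
LRF = 503 BF / 71.3 ft^3
LRF = 7.05 BF/ft^3

7.05


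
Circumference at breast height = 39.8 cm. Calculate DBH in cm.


Formula: DBH = C / pi
DBH = 39.8 / pi
pi = 3.14159...
DBH = 12.7 cm

12.7


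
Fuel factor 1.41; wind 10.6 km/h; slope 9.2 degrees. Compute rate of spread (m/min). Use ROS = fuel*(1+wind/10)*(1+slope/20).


Formula: ROS = fuel * (1 + wind/10) * (1 + slope/20)
Wind factor = 1 + 10.6/10 = 2.06
Slope factor = 1 + 9.2/20 = 1.46
ROS = 1.41 * 2.06 * 1.46 = 4.24 m/min

4.24


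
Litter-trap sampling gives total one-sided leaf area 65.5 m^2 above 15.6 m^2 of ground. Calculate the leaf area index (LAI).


Formula: LAI = total leaf area / ground area  (dimensionless)
LAI = 65.5 m^2 / 15.6 m^2
LAI = 4.2

4.2


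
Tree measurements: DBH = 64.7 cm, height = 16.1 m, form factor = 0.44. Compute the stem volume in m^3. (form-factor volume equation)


Formula: V = pi * (DBH/200)^2 * H * ff
Radius = DBH/200 = 64.7/200 = 0.3235 m
Radius^2 = 0.3235^2 = 0.10465225 m^2
V = pi * 0.10465225 * 16.1 * 0.44
V = 2.329 m^3

2.329


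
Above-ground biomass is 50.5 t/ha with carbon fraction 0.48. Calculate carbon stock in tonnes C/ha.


Formula: Carbon Stock = Biomass * Carbon Fraction
C = 50.5 t/ha * 0.48
C = 24.2 t C/ha

24.2


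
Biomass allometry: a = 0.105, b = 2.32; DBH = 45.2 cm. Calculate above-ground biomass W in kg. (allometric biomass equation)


Formula: W = a * DBH^b  (allometric power law)
DBH^b = 45.2^2.32 = 6917.054
W = 0.105 * 6917.054 = 726.3 kg

726.3


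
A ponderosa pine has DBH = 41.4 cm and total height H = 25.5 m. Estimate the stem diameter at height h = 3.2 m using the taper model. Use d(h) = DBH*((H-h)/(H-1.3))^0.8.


Taper: d(h) = DBH * ((H - h) / (H - 1.3))^0.8
Numerator = H - h = 25.5 - 3.2 = 22.3 m
Denominator = H - 1.3 = 25.5 - 1.3 = 24.2 m
Ratio = 22.3 / 24.2 = 0.92149
d = 41.4 * 0.92149^0.8 = 38.8 cm

38.8


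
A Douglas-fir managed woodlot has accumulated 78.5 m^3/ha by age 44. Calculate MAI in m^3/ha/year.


Formula: MAI = Total Volume / Stand Age
MAI = 78.5 m^3/ha / 44 years
MAI = 1.78 m^3/ha/year

1.78


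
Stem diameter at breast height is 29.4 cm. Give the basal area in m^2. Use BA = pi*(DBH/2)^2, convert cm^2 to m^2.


Formula: BA = pi * (DBH/2)^2 / 10000  (cm^2 to m^2)
Radius = DBH/2 = 29.4/2 = 14.7 cm
BA = pi * 14.7^2 / 10000
   = 678.8668 cm^2 / 10000
   = 0.0679 m^2

0.0679


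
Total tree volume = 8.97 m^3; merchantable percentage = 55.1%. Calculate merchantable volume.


Formula: MV = V_total * (merchantable_pct / 100)
Merchantable fraction = 55.1% / 100 = 0.551
MV = 8.97 m^3 * 0.551 = 4.942 m^3

4.942


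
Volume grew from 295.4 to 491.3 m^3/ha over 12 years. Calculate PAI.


Formula: PAI = (V_T2 - V_T1) / (T2 - T1)
Volume increment = 491.3 - 295.4 = 195.9 m^3/ha
PAI = 195.9 / 12 = 16.33 m^3/ha/year

16.33


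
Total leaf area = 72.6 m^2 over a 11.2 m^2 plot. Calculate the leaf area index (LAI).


Formula: LAI = total leaf area / ground area  (dimensionless)
LAI = 72.6 m^2 / 11.2 m^2
LAI = 6.48

6.48


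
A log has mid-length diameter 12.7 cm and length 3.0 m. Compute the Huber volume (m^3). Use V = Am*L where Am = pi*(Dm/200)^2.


Huber: V = Am * L,  Am = pi*(Dm/200)^2
Am = pi*(12.7/200)^2 = 0.012668 m^2
V = 0.012668*3.0 = 0.038 m^3

0.038


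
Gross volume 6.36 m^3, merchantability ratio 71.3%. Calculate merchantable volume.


Formula: MV = V_total * (merchantable_pct / 100)
Merchantable fraction = 71.3% / 100 = 0.713
MV = 6.36 m^3 * 0.713 = 4.535 m^3

4.535


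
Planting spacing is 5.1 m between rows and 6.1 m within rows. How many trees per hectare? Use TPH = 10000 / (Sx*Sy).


Formula: TPH = 10000 m^2/ha / (spacing_x * spacing_y)
Area per tree = 5.1 m * 6.1 m = 31.11 m^2
TPH = 10000 / 31.11 = 321 trees/ha

321


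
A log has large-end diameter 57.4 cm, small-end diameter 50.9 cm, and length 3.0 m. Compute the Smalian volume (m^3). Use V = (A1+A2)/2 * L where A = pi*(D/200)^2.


Smalian: V = (A1 + A2)/2 * L,  A = pi*(D/200)^2
A1 = pi*(57.4/200)^2 = 0.25877 m^2
A2 = pi*(50.9/200)^2 = 0.203482 m^2
V = (0.25877+0.203482)/2*3.0 = 0.6934 m^3

0.6934


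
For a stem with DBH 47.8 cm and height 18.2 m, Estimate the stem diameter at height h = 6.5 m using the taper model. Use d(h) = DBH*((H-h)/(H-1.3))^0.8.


Taper: d(h) = DBH * ((H - h) / (H - 1.3))^0.8
Numerator = H - h = 18.2 - 6.5 = 11.7 m
Denominator = H - 1.3 = 18.2 - 1.3 = 16.9 m
Ratio = 11.7 / 16.9 = 0.69231
d = 47.8 * 0.69231^0.8 = 35.6 cm

35.6


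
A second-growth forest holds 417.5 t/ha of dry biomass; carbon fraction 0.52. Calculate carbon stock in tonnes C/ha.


Formula: Carbon Stock = Biomass * Carbon Fraction
C = 417.5 t/ha * 0.52
C = 217.1 t C/ha

217.1


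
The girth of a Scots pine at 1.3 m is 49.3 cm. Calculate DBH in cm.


Formula: DBH = C / pi
DBH = 49.3 / pi
pi = 3.14159...
DBH = 15.7 cm

15.7


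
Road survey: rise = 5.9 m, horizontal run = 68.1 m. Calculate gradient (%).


Formula: Gradient = rise / run * 100
Gradient = 5.9 / 68.1 * 100 = 8.7%

8.7


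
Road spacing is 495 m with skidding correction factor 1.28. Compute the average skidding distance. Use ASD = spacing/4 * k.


Formula: ASD = (spacing / 4) * correction
Uncorrected distance = spacing / 4 = 495 / 4 = 123.75 m
ASD = 123.75 * 1.28 = 158 m

158
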